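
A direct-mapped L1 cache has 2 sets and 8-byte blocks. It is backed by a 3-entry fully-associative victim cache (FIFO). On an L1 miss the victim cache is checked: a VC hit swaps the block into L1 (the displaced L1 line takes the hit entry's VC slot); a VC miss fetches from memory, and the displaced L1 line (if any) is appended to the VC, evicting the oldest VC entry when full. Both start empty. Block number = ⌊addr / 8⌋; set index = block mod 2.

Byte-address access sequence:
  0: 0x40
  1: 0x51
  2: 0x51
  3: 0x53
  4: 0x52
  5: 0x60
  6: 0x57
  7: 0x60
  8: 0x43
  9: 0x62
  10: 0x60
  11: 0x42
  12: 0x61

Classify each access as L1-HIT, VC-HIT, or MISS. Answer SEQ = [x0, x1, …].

SEQ = [MISS, MISS, L1-HIT, L1-HIT, L1-HIT, MISS, VC-HIT, VC-HIT, VC-HIT, VC-HIT, L1-HIT, VC-HIT, VC-HIT]

0: 0x40 (blk 8, set 0) → MISS  vc=[]
1: 0x51 (blk 10, set 0) → MISS  vc=[8]
2: 0x51 (blk 10, set 0) → L1-HIT  vc=[8]
3: 0x53 (blk 10, set 0) → L1-HIT  vc=[8]
4: 0x52 (blk 10, set 0) → L1-HIT  vc=[8]
5: 0x60 (blk 12, set 0) → MISS  vc=[8, 10]
6: 0x57 (blk 10, set 0) → VC-HIT  vc=[8, 12]
7: 0x60 (blk 12, set 0) → VC-HIT  vc=[8, 10]
8: 0x43 (blk 8, set 0) → VC-HIT  vc=[12, 10]
9: 0x62 (blk 12, set 0) → VC-HIT  vc=[8, 10]
10: 0x60 (blk 12, set 0) → L1-HIT  vc=[8, 10]
11: 0x42 (blk 8, set 0) → VC-HIT  vc=[12, 10]
12: 0x61 (blk 12, set 0) → VC-HIT  vc=[8, 10]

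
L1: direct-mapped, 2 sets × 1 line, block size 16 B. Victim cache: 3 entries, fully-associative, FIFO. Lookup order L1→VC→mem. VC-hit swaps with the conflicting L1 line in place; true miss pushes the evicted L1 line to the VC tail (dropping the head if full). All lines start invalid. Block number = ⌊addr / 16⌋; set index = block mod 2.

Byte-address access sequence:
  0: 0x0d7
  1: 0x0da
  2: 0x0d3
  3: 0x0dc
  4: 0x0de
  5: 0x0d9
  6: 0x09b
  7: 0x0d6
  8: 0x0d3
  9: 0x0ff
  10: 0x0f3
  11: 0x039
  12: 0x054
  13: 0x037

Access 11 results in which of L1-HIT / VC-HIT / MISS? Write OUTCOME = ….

OUTCOME = MISS

  [0] addr=0xd7 blk=13 s=1: MISS | VC []
  [1] addr=0xda blk=13 s=1: L1-HIT | VC []
  [2] addr=0xd3 blk=13 s=1: L1-HIT | VC []
  [3] addr=0xdc blk=13 s=1: L1-HIT | VC []
  [4] addr=0xde blk=13 s=1: L1-HIT | VC []
  [5] addr=0xd9 blk=13 s=1: L1-HIT | VC []
  [6] addr=0x9b blk=9 s=1: MISS | VC [13]
  [7] addr=0xd6 blk=13 s=1: VC-HIT | VC [9]
  [8] addr=0xd3 blk=13 s=1: L1-HIT | VC [9]
  [9] addr=0xff blk=15 s=1: MISS | VC [9, 13]
  [10] addr=0xf3 blk=15 s=1: L1-HIT | VC [9, 13]
  [11] addr=0x39 blk=3 s=1: MISS | VC [9, 13, 15]
  [12] addr=0x54 blk=5 s=1: MISS | VC [13, 15, 3]
  [13] addr=0x37 blk=3 s=1: VC-HIT | VC [13, 15, 5]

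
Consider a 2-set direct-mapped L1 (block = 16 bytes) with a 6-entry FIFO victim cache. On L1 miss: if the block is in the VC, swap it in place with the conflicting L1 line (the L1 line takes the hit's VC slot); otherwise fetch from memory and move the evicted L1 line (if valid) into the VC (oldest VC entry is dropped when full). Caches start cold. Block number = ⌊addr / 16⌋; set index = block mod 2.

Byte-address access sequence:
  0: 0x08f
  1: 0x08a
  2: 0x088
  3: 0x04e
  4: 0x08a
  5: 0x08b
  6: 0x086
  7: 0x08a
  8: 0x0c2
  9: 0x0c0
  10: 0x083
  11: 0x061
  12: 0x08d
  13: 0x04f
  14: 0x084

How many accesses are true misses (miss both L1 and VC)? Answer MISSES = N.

#0 0x8f→b8/s0 MISS; vc=[]
#1 0x8a→b8/s0 L1-HIT; vc=[]
#2 0x88→b8/s0 L1-HIT; vc=[]
#3 0x4e→b4/s0 MISS; vc=[8]
#4 0x8a→b8/s0 VC-HIT; vc=[4]
#5 0x8b→b8/s0 L1-HIT; vc=[4]
#6 0x86→b8/s0 L1-HIT; vc=[4]
#7 0x8a→b8/s0 L1-HIT; vc=[4]
#8 0xc2→b12/s0 MISS; vc=[4,8]
#9 0xc0→b12/s0 L1-HIT; vc=[4,8]
#10 0x83→b8/s0 VC-HIT; vc=[4,12]
#11 0x61→b6/s0 MISS; vc=[4,12,8]
#12 0x8d→b8/s0 VC-HIT; vc=[4,12,6]
#13 0x4f→b4/s0 VC-HIT; vc=[8,12,6]
#14 0x84→b8/s0 VC-HIT; vc=[4,12,6]

MISSES = 4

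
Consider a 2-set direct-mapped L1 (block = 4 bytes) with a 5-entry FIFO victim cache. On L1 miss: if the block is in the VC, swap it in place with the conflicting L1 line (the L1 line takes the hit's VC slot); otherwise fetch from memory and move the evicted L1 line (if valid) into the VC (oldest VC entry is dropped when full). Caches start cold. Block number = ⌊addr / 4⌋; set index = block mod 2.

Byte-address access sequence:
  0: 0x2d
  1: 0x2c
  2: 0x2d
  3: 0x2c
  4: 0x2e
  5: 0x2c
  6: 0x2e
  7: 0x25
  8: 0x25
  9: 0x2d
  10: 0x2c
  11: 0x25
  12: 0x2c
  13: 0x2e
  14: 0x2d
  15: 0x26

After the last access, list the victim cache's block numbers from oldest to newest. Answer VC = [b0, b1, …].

VC = [11]

0: 0x2d (blk 11, set 1) → MISS  vc=[]
1: 0x2c (blk 11, set 1) → L1-HIT  vc=[]
2: 0x2d (blk 11, set 1) → L1-HIT  vc=[]
3: 0x2c (blk 11, set 1) → L1-HIT  vc=[]
4: 0x2e (blk 11, set 1) → L1-HIT  vc=[]
5: 0x2c (blk 11, set 1) → L1-HIT  vc=[]
6: 0x2e (blk 11, set 1) → L1-HIT  vc=[]
7: 0x25 (blk 9, set 1) → MISS  vc=[11]
8: 0x25 (blk 9, set 1) → L1-HIT  vc=[11]
9: 0x2d (blk 11, set 1) → VC-HIT  vc=[9]
10: 0x2c (blk 11, set 1) → L1-HIT  vc=[9]
11: 0x25 (blk 9, set 1) → VC-HIT  vc=[11]
12: 0x2c (blk 11, set 1) → VC-HIT  vc=[9]
13: 0x2e (blk 11, set 1) → L1-HIT  vc=[9]
14: 0x2d (blk 11, set 1) → L1-HIT  vc=[9]
15: 0x26 (blk 9, set 1) → VC-HIT  vc=[11]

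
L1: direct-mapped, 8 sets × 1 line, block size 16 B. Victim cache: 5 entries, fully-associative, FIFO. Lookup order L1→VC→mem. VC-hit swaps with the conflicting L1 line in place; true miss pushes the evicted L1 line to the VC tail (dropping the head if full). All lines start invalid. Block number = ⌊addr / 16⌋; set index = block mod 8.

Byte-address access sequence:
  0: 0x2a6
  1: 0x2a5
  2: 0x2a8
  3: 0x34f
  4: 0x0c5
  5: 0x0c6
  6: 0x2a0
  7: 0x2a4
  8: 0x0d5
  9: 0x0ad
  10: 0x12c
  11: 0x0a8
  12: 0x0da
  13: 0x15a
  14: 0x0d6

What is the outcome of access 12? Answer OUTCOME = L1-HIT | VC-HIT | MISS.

  [0] addr=0x2a6 blk=42 s=2: MISS | VC []
  [1] addr=0x2a5 blk=42 s=2: L1-HIT | VC []
  [2] addr=0x2a8 blk=42 s=2: L1-HIT | VC []
  [3] addr=0x34f blk=52 s=4: MISS | VC []
  [4] addr=0xc5 blk=12 s=4: MISS | VC [52]
  [5] addr=0xc6 blk=12 s=4: L1-HIT | VC [52]
  [6] addr=0x2a0 blk=42 s=2: L1-HIT | VC [52]
  [7] addr=0x2a4 blk=42 s=2: L1-HIT | VC [52]
  [8] addr=0xd5 blk=13 s=5: MISS | VC [52]
  [9] addr=0xad blk=10 s=2: MISS | VC [52, 42]
  [10] addr=0x12c blk=18 s=2: MISS | VC [52, 42, 10]
  [11] addr=0xa8 blk=10 s=2: VC-HIT | VC [52, 42, 18]
  [12] addr=0xda blk=13 s=5: L1-HIT | VC [52, 42, 18]
  [13] addr=0x15a blk=21 s=5: MISS | VC [52, 42, 18, 13]
  [14] addr=0xd6 blk=13 s=5: VC-HIT | VC [52, 42, 18, 21]

OUTCOME = L1-HIT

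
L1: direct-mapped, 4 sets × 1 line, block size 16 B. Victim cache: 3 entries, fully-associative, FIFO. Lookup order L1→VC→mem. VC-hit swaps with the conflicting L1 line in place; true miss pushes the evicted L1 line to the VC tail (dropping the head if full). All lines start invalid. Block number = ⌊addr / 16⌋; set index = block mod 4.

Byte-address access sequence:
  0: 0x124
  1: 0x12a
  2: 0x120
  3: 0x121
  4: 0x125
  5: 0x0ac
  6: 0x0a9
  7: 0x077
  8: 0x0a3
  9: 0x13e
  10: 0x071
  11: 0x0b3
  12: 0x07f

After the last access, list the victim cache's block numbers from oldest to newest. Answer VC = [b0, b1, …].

VC = [18, 19, 11]

0: 0x124 (blk 18, set 2) → MISS  vc=[]
1: 0x12a (blk 18, set 2) → L1-HIT  vc=[]
2: 0x120 (blk 18, set 2) → L1-HIT  vc=[]
3: 0x121 (blk 18, set 2) → L1-HIT  vc=[]
4: 0x125 (blk 18, set 2) → L1-HIT  vc=[]
5: 0xac (blk 10, set 2) → MISS  vc=[18]
6: 0xa9 (blk 10, set 2) → L1-HIT  vc=[18]
7: 0x77 (blk 7, set 3) → MISS  vc=[18]
8: 0xa3 (blk 10, set 2) → L1-HIT  vc=[18]
9: 0x13e (blk 19, set 3) → MISS  vc=[18, 7]
10: 0x71 (blk 7, set 3) → VC-HIT  vc=[18, 19]
11: 0xb3 (blk 11, set 3) → MISS  vc=[18, 19, 7]
12: 0x7f (blk 7, set 3) → VC-HIT  vc=[18, 19, 11]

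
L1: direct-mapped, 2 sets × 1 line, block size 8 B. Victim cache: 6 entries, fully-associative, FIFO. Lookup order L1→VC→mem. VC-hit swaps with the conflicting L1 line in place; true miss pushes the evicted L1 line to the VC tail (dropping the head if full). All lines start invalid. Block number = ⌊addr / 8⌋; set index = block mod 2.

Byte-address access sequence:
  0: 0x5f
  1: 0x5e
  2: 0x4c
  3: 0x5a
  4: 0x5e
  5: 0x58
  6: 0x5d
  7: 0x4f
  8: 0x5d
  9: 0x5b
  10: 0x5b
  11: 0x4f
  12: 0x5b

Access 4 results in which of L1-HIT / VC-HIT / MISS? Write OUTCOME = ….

OUTCOME = L1-HIT

0: 0x5f (blk 11, set 1) → MISS  vc=[]
1: 0x5e (blk 11, set 1) → L1-HIT  vc=[]
2: 0x4c (blk 9, set 1) → MISS  vc=[11]
3: 0x5a (blk 11, set 1) → VC-HIT  vc=[9]
4: 0x5e (blk 11, set 1) → L1-HIT  vc=[9]
5: 0x58 (blk 11, set 1) → L1-HIT  vc=[9]
6: 0x5d (blk 11, set 1) → L1-HIT  vc=[9]
7: 0x4f (blk 9, set 1) → VC-HIT  vc=[11]
8: 0x5d (blk 11, set 1) → VC-HIT  vc=[9]
9: 0x5b (blk 11, set 1) → L1-HIT  vc=[9]
10: 0x5b (blk 11, set 1) → L1-HIT  vc=[9]
11: 0x4f (blk 9, set 1) → VC-HIT  vc=[11]
12: 0x5b (blk 11, set 1) → VC-HIT  vc=[9]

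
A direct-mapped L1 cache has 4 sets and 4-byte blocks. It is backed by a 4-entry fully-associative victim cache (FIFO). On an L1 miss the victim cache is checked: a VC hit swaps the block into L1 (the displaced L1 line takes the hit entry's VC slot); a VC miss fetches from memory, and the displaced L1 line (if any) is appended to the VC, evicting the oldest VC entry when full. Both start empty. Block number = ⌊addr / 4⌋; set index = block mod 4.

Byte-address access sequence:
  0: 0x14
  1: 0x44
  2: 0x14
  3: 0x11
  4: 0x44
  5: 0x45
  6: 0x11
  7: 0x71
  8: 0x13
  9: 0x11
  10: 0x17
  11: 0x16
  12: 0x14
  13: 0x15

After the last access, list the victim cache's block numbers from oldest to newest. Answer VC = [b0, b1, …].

VC = [17, 28]

#0 0x14→b5/s1 MISS; vc=[]
#1 0x44→b17/s1 MISS; vc=[5]
#2 0x14→b5/s1 VC-HIT; vc=[17]
#3 0x11→b4/s0 MISS; vc=[17]
#4 0x44→b17/s1 VC-HIT; vc=[5]
#5 0x45→b17/s1 L1-HIT; vc=[5]
#6 0x11→b4/s0 L1-HIT; vc=[5]
#7 0x71→b28/s0 MISS; vc=[5,4]
#8 0x13→b4/s0 VC-HIT; vc=[5,28]
#9 0x11→b4/s0 L1-HIT; vc=[5,28]
#10 0x17→b5/s1 VC-HIT; vc=[17,28]
#11 0x16→b5/s1 L1-HIT; vc=[17,28]
#12 0x14→b5/s1 L1-HIT; vc=[17,28]
#13 0x15→b5/s1 L1-HIT; vc=[17,28]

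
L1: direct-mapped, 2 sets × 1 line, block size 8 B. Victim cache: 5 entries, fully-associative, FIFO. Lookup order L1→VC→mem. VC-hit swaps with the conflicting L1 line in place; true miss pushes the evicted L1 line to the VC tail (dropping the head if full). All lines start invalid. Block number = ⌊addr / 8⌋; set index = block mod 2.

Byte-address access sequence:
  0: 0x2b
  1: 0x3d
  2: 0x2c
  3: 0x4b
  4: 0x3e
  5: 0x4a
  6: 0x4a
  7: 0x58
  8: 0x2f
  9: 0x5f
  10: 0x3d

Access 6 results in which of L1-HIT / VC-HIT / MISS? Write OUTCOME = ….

0: 0x2b (blk 5, set 1) → MISS  vc=[]
1: 0x3d (blk 7, set 1) → MISS  vc=[5]
2: 0x2c (blk 5, set 1) → VC-HIT  vc=[7]
3: 0x4b (blk 9, set 1) → MISS  vc=[7, 5]
4: 0x3e (blk 7, set 1) → VC-HIT  vc=[9, 5]
5: 0x4a (blk 9, set 1) → VC-HIT  vc=[7, 5]
6: 0x4a (blk 9, set 1) → L1-HIT  vc=[7, 5]
7: 0x58 (blk 11, set 1) → MISS  vc=[7, 5, 9]
8: 0x2f (blk 5, set 1) → VC-HIT  vc=[7, 11, 9]
9: 0x5f (blk 11, set 1) → VC-HIT  vc=[7, 5, 9]
10: 0x3d (blk 7, set 1) → VC-HIT  vc=[11, 5, 9]

OUTCOME = L1-HIT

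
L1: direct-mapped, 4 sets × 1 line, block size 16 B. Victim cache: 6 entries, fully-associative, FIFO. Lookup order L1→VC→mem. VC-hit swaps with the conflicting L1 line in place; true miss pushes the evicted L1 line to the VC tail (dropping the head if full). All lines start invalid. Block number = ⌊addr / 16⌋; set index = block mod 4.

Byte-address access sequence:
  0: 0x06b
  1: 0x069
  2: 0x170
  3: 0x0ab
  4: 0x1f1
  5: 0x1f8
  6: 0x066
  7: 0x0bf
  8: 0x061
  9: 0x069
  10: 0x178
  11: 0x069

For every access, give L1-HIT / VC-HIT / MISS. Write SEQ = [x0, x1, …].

SEQ = [MISS, L1-HIT, MISS, MISS, MISS, L1-HIT, VC-HIT, MISS, L1-HIT, L1-HIT, VC-HIT, L1-HIT]

  [0] addr=0x6b blk=6 s=2: MISS | VC []
  [1] addr=0x69 blk=6 s=2: L1-HIT | VC []
  [2] addr=0x170 blk=23 s=3: MISS | VC []
  [3] addr=0xab blk=10 s=2: MISS | VC [6]
  [4] addr=0x1f1 blk=31 s=3: MISS | VC [6, 23]
  [5] addr=0x1f8 blk=31 s=3: L1-HIT | VC [6, 23]
  [6] addr=0x66 blk=6 s=2: VC-HIT | VC [10, 23]
  [7] addr=0xbf blk=11 s=3: MISS | VC [10, 23, 31]
  [8] addr=0x61 blk=6 s=2: L1-HIT | VC [10, 23, 31]
  [9] addr=0x69 blk=6 s=2: L1-HIT | VC [10, 23, 31]
  [10] addr=0x178 blk=23 s=3: VC-HIT | VC [10, 11, 31]
  [11] addr=0x69 blk=6 s=2: L1-HIT | VC [10, 11, 31]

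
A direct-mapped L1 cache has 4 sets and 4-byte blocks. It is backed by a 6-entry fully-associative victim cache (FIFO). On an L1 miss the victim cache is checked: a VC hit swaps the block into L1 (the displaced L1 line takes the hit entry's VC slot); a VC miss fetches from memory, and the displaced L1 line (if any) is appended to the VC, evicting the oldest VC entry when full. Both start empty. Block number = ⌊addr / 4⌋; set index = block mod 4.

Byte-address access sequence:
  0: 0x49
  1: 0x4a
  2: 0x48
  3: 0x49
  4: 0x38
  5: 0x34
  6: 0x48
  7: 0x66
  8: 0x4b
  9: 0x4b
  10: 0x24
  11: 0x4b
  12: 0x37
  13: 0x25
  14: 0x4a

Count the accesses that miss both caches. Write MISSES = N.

#0 0x49→b18/s2 MISS; vc=[]
#1 0x4a→b18/s2 L1-HIT; vc=[]
#2 0x48→b18/s2 L1-HIT; vc=[]
#3 0x49→b18/s2 L1-HIT; vc=[]
#4 0x38→b14/s2 MISS; vc=[18]
#5 0x34→b13/s1 MISS; vc=[18]
#6 0x48→b18/s2 VC-HIT; vc=[14]
#7 0x66→b25/s1 MISS; vc=[14,13]
#8 0x4b→b18/s2 L1-HIT; vc=[14,13]
#9 0x4b→b18/s2 L1-HIT; vc=[14,13]
#10 0x24→b9/s1 MISS; vc=[14,13,25]
#11 0x4b→b18/s2 L1-HIT; vc=[14,13,25]
#12 0x37→b13/s1 VC-HIT; vc=[14,9,25]
#13 0x25→b9/s1 VC-HIT; vc=[14,13,25]
#14 0x4a→b18/s2 L1-HIT; vc=[14,13,25]

MISSES = 5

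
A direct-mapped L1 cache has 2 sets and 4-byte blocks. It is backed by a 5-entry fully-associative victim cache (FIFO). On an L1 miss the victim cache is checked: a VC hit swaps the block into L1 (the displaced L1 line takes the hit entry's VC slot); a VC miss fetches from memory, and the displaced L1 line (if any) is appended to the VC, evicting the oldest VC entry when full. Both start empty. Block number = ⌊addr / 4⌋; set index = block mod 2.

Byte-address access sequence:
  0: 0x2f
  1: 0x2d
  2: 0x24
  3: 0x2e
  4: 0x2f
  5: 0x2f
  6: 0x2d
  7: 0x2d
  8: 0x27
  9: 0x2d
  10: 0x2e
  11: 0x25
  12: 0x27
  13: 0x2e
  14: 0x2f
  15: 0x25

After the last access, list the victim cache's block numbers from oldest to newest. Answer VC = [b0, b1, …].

0: 0x2f (blk 11, set 1) → MISS  vc=[]
1: 0x2d (blk 11, set 1) → L1-HIT  vc=[]
2: 0x24 (blk 9, set 1) → MISS  vc=[11]
3: 0x2e (blk 11, set 1) → VC-HIT  vc=[9]
4: 0x2f (blk 11, set 1) → L1-HIT  vc=[9]
5: 0x2f (blk 11, set 1) → L1-HIT  vc=[9]
6: 0x2d (blk 11, set 1) → L1-HIT  vc=[9]
7: 0x2d (blk 11, set 1) → L1-HIT  vc=[9]
8: 0x27 (blk 9, set 1) → VC-HIT  vc=[11]
9: 0x2d (blk 11, set 1) → VC-HIT  vc=[9]
10: 0x2e (blk 11, set 1) → L1-HIT  vc=[9]
11: 0x25 (blk 9, set 1) → VC-HIT  vc=[11]
12: 0x27 (blk 9, set 1) → L1-HIT  vc=[11]
13: 0x2e (blk 11, set 1) → VC-HIT  vc=[9]
14: 0x2f (blk 11, set 1) → L1-HIT  vc=[9]
15: 0x25 (blk 9, set 1) → VC-HIT  vc=[11]

VC = [11]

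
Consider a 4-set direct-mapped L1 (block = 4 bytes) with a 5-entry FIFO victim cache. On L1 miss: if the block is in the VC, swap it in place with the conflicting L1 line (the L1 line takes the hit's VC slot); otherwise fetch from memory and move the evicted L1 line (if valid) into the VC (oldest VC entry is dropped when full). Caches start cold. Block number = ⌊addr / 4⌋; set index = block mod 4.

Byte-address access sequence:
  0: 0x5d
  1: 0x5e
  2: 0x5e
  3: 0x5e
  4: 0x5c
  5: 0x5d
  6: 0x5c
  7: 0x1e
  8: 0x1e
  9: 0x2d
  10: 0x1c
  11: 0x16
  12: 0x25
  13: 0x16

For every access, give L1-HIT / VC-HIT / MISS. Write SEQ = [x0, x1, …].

  [0] addr=0x5d blk=23 s=3: MISS | VC []
  [1] addr=0x5e blk=23 s=3: L1-HIT | VC []
  [2] addr=0x5e blk=23 s=3: L1-HIT | VC []
  [3] addr=0x5e blk=23 s=3: L1-HIT | VC []
  [4] addr=0x5c blk=23 s=3: L1-HIT | VC []
  [5] addr=0x5d blk=23 s=3: L1-HIT | VC []
  [6] addr=0x5c blk=23 s=3: L1-HIT | VC []
  [7] addr=0x1e blk=7 s=3: MISS | VC [23]
  [8] addr=0x1e blk=7 s=3: L1-HIT | VC [23]
  [9] addr=0x2d blk=11 s=3: MISS | VC [23, 7]
  [10] addr=0x1c blk=7 s=3: VC-HIT | VC [23, 11]
  [11] addr=0x16 blk=5 s=1: MISS | VC [23, 11]
  [12] addr=0x25 blk=9 s=1: MISS | VC [23, 11, 5]
  [13] addr=0x16 blk=5 s=1: VC-HIT | VC [23, 11, 9]

SEQ = [MISS, L1-HIT, L1-HIT, L1-HIT, L1-HIT, L1-HIT, L1-HIT, MISS, L1-HIT, MISS, VC-HIT, MISS, MISS, VC-HIT]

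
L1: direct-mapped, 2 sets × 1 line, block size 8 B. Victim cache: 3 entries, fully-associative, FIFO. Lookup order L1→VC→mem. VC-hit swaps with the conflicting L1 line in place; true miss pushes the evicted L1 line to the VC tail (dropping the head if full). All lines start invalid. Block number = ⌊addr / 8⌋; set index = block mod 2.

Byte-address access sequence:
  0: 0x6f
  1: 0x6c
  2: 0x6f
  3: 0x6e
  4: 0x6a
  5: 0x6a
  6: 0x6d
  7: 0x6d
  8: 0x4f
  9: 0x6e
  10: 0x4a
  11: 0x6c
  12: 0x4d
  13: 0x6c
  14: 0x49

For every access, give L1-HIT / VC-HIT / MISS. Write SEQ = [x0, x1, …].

#0 0x6f→b13/s1 MISS; vc=[]
#1 0x6c→b13/s1 L1-HIT; vc=[]
#2 0x6f→b13/s1 L1-HIT; vc=[]
#3 0x6e→b13/s1 L1-HIT; vc=[]
#4 0x6a→b13/s1 L1-HIT; vc=[]
#5 0x6a→b13/s1 L1-HIT; vc=[]
#6 0x6d→b13/s1 L1-HIT; vc=[]
#7 0x6d→b13/s1 L1-HIT; vc=[]
#8 0x4f→b9/s1 MISS; vc=[13]
#9 0x6e→b13/s1 VC-HIT; vc=[9]
#10 0x4a→b9/s1 VC-HIT; vc=[13]
#11 0x6c→b13/s1 VC-HIT; vc=[9]
#12 0x4d→b9/s1 VC-HIT; vc=[13]
#13 0x6c→b13/s1 VC-HIT; vc=[9]
#14 0x49→b9/s1 VC-HIT; vc=[13]

SEQ = [MISS, L1-HIT, L1-HIT, L1-HIT, L1-HIT, L1-HIT, L1-HIT, L1-HIT, MISS, VC-HIT, VC-HIT, VC-HIT, VC-HIT, VC-HIT, VC-HIT]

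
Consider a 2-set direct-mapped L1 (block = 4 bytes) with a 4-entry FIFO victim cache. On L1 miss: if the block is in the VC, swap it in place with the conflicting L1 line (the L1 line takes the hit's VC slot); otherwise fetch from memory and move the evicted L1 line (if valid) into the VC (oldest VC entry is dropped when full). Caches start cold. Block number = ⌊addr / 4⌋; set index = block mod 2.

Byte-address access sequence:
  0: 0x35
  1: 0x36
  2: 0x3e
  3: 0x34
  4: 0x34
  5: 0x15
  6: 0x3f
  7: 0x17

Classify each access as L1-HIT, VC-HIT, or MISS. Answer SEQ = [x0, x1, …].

SEQ = [MISS, L1-HIT, MISS, VC-HIT, L1-HIT, MISS, VC-HIT, VC-HIT]

#0 0x35→b13/s1 MISS; vc=[]
#1 0x36→b13/s1 L1-HIT; vc=[]
#2 0x3e→b15/s1 MISS; vc=[13]
#3 0x34→b13/s1 VC-HIT; vc=[15]
#4 0x34→b13/s1 L1-HIT; vc=[15]
#5 0x15→b5/s1 MISS; vc=[15,13]
#6 0x3f→b15/s1 VC-HIT; vc=[5,13]
#7 0x17→b5/s1 VC-HIT; vc=[15,13]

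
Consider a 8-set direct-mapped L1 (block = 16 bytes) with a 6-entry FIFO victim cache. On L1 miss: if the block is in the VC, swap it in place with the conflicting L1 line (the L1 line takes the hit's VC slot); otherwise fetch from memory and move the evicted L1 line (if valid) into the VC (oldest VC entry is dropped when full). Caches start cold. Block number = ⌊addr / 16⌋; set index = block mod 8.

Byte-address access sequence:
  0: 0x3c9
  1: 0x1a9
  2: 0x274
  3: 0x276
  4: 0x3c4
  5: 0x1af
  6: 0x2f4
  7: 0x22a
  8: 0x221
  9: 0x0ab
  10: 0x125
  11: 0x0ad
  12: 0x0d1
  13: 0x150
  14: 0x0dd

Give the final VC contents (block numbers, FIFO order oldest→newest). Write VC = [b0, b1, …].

VC = [39, 26, 34, 18, 21]

0: 0x3c9 (blk 60, set 4) → MISS  vc=[]
1: 0x1a9 (blk 26, set 2) → MISS  vc=[]
2: 0x274 (blk 39, set 7) → MISS  vc=[]
3: 0x276 (blk 39, set 7) → L1-HIT  vc=[]
4: 0x3c4 (blk 60, set 4) → L1-HIT  vc=[]
5: 0x1af (blk 26, set 2) → L1-HIT  vc=[]
6: 0x2f4 (blk 47, set 7) → MISS  vc=[39]
7: 0x22a (blk 34, set 2) → MISS  vc=[39, 26]
8: 0x221 (blk 34, set 2) → L1-HIT  vc=[39, 26]
9: 0xab (blk 10, set 2) → MISS  vc=[39, 26, 34]
10: 0x125 (blk 18, set 2) → MISS  vc=[39, 26, 34, 10]
11: 0xad (blk 10, set 2) → VC-HIT  vc=[39, 26, 34, 18]
12: 0xd1 (blk 13, set 5) → MISS  vc=[39, 26, 34, 18]
13: 0x150 (blk 21, set 5) → MISS  vc=[39, 26, 34, 18, 13]
14: 0xdd (blk 13, set 5) → VC-HIT  vc=[39, 26, 34, 18, 21]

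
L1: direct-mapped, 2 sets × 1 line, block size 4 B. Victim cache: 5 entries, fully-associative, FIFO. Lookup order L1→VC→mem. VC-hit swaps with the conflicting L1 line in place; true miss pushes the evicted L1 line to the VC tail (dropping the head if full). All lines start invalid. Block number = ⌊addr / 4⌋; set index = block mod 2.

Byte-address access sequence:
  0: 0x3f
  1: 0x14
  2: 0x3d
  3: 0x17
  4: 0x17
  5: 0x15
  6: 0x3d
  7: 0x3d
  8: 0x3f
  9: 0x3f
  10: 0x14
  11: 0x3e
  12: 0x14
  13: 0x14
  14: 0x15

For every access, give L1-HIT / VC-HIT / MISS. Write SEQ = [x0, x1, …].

SEQ = [MISS, MISS, VC-HIT, VC-HIT, L1-HIT, L1-HIT, VC-HIT, L1-HIT, L1-HIT, L1-HIT, VC-HIT, VC-HIT, VC-HIT, L1-HIT, L1-HIT]

#0 0x3f→b15/s1 MISS; vc=[]
#1 0x14→b5/s1 MISS; vc=[15]
#2 0x3d→b15/s1 VC-HIT; vc=[5]
#3 0x17→b5/s1 VC-HIT; vc=[15]
#4 0x17→b5/s1 L1-HIT; vc=[15]
#5 0x15→b5/s1 L1-HIT; vc=[15]
#6 0x3d→b15/s1 VC-HIT; vc=[5]
#7 0x3d→b15/s1 L1-HIT; vc=[5]
#8 0x3f→b15/s1 L1-HIT; vc=[5]
#9 0x3f→b15/s1 L1-HIT; vc=[5]
#10 0x14→b5/s1 VC-HIT; vc=[15]
#11 0x3e→b15/s1 VC-HIT; vc=[5]
#12 0x14→b5/s1 VC-HIT; vc=[15]
#13 0x14→b5/s1 L1-HIT; vc=[15]
#14 0x15→b5/s1 L1-HIT; vc=[15]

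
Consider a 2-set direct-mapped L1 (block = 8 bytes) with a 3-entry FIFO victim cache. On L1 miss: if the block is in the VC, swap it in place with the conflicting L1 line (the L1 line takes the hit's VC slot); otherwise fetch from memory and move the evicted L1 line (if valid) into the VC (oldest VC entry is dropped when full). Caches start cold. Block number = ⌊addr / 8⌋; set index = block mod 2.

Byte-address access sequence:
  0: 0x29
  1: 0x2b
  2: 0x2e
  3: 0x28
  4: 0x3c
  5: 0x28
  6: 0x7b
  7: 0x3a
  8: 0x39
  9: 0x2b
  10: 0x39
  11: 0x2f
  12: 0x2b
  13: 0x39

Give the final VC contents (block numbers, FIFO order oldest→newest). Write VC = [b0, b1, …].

0: 0x29 (blk 5, set 1) → MISS  vc=[]
1: 0x2b (blk 5, set 1) → L1-HIT  vc=[]
2: 0x2e (blk 5, set 1) → L1-HIT  vc=[]
3: 0x28 (blk 5, set 1) → L1-HIT  vc=[]
4: 0x3c (blk 7, set 1) → MISS  vc=[5]
5: 0x28 (blk 5, set 1) → VC-HIT  vc=[7]
6: 0x7b (blk 15, set 1) → MISS  vc=[7, 5]
7: 0x3a (blk 7, set 1) → VC-HIT  vc=[15, 5]
8: 0x39 (blk 7, set 1) → L1-HIT  vc=[15, 5]
9: 0x2b (blk 5, set 1) → VC-HIT  vc=[15, 7]
10: 0x39 (blk 7, set 1) → VC-HIT  vc=[15, 5]
11: 0x2f (blk 5, set 1) → VC-HIT  vc=[15, 7]
12: 0x2b (blk 5, set 1) → L1-HIT  vc=[15, 7]
13: 0x39 (blk 7, set 1) → VC-HIT  vc=[15, 5]

VC = [15, 5]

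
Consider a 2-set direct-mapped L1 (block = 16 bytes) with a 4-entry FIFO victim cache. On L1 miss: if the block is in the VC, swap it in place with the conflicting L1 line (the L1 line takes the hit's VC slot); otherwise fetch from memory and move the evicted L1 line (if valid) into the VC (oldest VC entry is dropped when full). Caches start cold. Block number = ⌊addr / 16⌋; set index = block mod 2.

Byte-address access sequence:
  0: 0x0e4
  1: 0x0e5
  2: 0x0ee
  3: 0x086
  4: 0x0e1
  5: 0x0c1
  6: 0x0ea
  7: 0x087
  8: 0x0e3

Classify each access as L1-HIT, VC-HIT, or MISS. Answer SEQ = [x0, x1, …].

  [0] addr=0xe4 blk=14 s=0: MISS | VC []
  [1] addr=0xe5 blk=14 s=0: L1-HIT | VC []
  [2] addr=0xee blk=14 s=0: L1-HIT | VC []
  [3] addr=0x86 blk=8 s=0: MISS | VC [14]
  [4] addr=0xe1 blk=14 s=0: VC-HIT | VC [8]
  [5] addr=0xc1 blk=12 s=0: MISS | VC [8, 14]
  [6] addr=0xea blk=14 s=0: VC-HIT | VC [8, 12]
  [7] addr=0x87 blk=8 s=0: VC-HIT | VC [14, 12]
  [8] addr=0xe3 blk=14 s=0: VC-HIT | VC [8, 12]

SEQ = [MISS, L1-HIT, L1-HIT, MISS, VC-HIT, MISS, VC-HIT, VC-HIT, VC-HIT]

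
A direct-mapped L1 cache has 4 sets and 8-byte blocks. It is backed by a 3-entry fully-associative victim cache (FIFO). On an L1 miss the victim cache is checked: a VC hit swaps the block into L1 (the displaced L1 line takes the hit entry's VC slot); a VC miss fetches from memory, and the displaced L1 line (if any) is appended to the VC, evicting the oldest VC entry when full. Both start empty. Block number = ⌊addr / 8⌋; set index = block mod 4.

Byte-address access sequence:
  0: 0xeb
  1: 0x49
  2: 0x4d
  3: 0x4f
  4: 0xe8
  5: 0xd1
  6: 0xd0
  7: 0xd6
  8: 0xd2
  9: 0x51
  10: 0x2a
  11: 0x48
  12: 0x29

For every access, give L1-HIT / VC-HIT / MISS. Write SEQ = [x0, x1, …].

SEQ = [MISS, MISS, L1-HIT, L1-HIT, VC-HIT, MISS, L1-HIT, L1-HIT, L1-HIT, MISS, MISS, VC-HIT, VC-HIT]

  [0] addr=0xeb blk=29 s=1: MISS | VC []
  [1] addr=0x49 blk=9 s=1: MISS | VC [29]
  [2] addr=0x4d blk=9 s=1: L1-HIT | VC [29]
  [3] addr=0x4f blk=9 s=1: L1-HIT | VC [29]
  [4] addr=0xe8 blk=29 s=1: VC-HIT | VC [9]
  [5] addr=0xd1 blk=26 s=2: MISS | VC [9]
  [6] addr=0xd0 blk=26 s=2: L1-HIT | VC [9]
  [7] addr=0xd6 blk=26 s=2: L1-HIT | VC [9]
  [8] addr=0xd2 blk=26 s=2: L1-HIT | VC [9]
  [9] addr=0x51 blk=10 s=2: MISS | VC [9, 26]
  [10] addr=0x2a blk=5 s=1: MISS | VC [9, 26, 29]
  [11] addr=0x48 blk=9 s=1: VC-HIT | VC [5, 26, 29]
  [12] addr=0x29 blk=5 s=1: VC-HIT | VC [9, 26, 29]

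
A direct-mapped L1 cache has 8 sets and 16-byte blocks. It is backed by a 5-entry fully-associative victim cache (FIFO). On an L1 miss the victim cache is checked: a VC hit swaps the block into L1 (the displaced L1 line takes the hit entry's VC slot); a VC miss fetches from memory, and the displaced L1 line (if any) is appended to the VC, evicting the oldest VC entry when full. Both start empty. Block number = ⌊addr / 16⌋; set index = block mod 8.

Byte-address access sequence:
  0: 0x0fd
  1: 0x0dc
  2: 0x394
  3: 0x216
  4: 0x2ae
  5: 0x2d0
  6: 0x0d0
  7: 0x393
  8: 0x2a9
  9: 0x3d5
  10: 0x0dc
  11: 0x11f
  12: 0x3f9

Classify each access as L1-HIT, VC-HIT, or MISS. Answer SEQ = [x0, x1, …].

  [0] addr=0xfd blk=15 s=7: MISS | VC []
  [1] addr=0xdc blk=13 s=5: MISS | VC []
  [2] addr=0x394 blk=57 s=1: MISS | VC []
  [3] addr=0x216 blk=33 s=1: MISS | VC [57]
  [4] addr=0x2ae blk=42 s=2: MISS | VC [57]
  [5] addr=0x2d0 blk=45 s=5: MISS | VC [57, 13]
  [6] addr=0xd0 blk=13 s=5: VC-HIT | VC [57, 45]
  [7] addr=0x393 blk=57 s=1: VC-HIT | VC [33, 45]
  [8] addr=0x2a9 blk=42 s=2: L1-HIT | VC [33, 45]
  [9] addr=0x3d5 blk=61 s=5: MISS | VC [33, 45, 13]
  [10] addr=0xdc blk=13 s=5: VC-HIT | VC [33, 45, 61]
  [11] addr=0x11f blk=17 s=1: MISS | VC [33, 45, 61, 57]
  [12] addr=0x3f9 blk=63 s=7: MISS | VC [33, 45, 61, 57, 15]

SEQ = [MISS, MISS, MISS, MISS, MISS, MISS, VC-HIT, VC-HIT, L1-HIT, MISS, VC-HIT, MISS, MISS]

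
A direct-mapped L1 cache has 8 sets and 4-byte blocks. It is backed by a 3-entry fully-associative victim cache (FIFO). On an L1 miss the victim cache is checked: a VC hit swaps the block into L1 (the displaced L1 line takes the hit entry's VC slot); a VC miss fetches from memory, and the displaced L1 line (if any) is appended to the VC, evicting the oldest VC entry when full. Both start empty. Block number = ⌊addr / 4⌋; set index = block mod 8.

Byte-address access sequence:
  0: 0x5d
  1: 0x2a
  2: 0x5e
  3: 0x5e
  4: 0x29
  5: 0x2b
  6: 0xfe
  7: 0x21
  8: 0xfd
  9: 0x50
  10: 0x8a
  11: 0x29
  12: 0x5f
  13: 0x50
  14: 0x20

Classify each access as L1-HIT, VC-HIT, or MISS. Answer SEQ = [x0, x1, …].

#0 0x5d→b23/s7 MISS; vc=[]
#1 0x2a→b10/s2 MISS; vc=[]
#2 0x5e→b23/s7 L1-HIT; vc=[]
#3 0x5e→b23/s7 L1-HIT; vc=[]
#4 0x29→b10/s2 L1-HIT; vc=[]
#5 0x2b→b10/s2 L1-HIT; vc=[]
#6 0xfe→b63/s7 MISS; vc=[23]
#7 0x21→b8/s0 MISS; vc=[23]
#8 0xfd→b63/s7 L1-HIT; vc=[23]
#9 0x50→b20/s4 MISS; vc=[23]
#10 0x8a→b34/s2 MISS; vc=[23,10]
#11 0x29→b10/s2 VC-HIT; vc=[23,34]
#12 0x5f→b23/s7 VC-HIT; vc=[63,34]
#13 0x50→b20/s4 L1-HIT; vc=[63,34]
#14 0x20→b8/s0 L1-HIT; vc=[63,34]

SEQ = [MISS, MISS, L1-HIT, L1-HIT, L1-HIT, L1-HIT, MISS, MISS, L1-HIT, MISS, MISS, VC-HIT, VC-HIT, L1-HIT, L1-HIT]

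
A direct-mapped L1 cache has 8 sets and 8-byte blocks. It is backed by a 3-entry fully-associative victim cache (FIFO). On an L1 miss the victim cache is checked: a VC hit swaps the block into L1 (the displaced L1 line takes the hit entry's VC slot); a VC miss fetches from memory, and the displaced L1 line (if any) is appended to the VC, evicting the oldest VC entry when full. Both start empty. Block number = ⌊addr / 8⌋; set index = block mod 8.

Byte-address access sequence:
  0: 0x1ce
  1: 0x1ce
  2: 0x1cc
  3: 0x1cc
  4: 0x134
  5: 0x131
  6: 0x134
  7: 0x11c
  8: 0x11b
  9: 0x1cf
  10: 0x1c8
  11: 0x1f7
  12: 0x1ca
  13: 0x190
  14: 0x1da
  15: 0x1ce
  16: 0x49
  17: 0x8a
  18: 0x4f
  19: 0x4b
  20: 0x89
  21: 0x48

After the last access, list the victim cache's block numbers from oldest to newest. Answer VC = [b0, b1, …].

VC = [35, 57, 17]

  [0] addr=0x1ce blk=57 s=1: MISS | VC []
  [1] addr=0x1ce blk=57 s=1: L1-HIT | VC []
  [2] addr=0x1cc blk=57 s=1: L1-HIT | VC []
  [3] addr=0x1cc blk=57 s=1: L1-HIT | VC []
  [4] addr=0x134 blk=38 s=6: MISS | VC []
  [5] addr=0x131 blk=38 s=6: L1-HIT | VC []
  [6] addr=0x134 blk=38 s=6: L1-HIT | VC []
  [7] addr=0x11c blk=35 s=3: MISS | VC []
  [8] addr=0x11b blk=35 s=3: L1-HIT | VC []
  [9] addr=0x1cf blk=57 s=1: L1-HIT | VC []
  [10] addr=0x1c8 blk=57 s=1: L1-HIT | VC []
  [11] addr=0x1f7 blk=62 s=6: MISS | VC [38]
  [12] addr=0x1ca blk=57 s=1: L1-HIT | VC [38]
  [13] addr=0x190 blk=50 s=2: MISS | VC [38]
  [14] addr=0x1da blk=59 s=3: MISS | VC [38, 35]
  [15] addr=0x1ce blk=57 s=1: L1-HIT | VC [38, 35]
  [16] addr=0x49 blk=9 s=1: MISS | VC [38, 35, 57]
  [17] addr=0x8a blk=17 s=1: MISS | VC [35, 57, 9]
  [18] addr=0x4f blk=9 s=1: VC-HIT | VC [35, 57, 17]
  [19] addr=0x4b blk=9 s=1: L1-HIT | VC [35, 57, 17]
  [20] addr=0x89 blk=17 s=1: VC-HIT | VC [35, 57, 9]
  [21] addr=0x48 blk=9 s=1: VC-HIT | VC [35, 57, 17]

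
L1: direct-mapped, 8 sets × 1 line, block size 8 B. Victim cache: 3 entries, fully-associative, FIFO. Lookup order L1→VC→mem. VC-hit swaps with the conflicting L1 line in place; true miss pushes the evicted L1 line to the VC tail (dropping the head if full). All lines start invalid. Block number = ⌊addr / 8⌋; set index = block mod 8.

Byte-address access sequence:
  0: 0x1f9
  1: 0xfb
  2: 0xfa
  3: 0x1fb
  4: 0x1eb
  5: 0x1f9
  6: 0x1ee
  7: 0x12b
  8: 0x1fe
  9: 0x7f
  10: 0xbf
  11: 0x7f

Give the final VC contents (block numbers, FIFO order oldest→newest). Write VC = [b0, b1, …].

0: 0x1f9 (blk 63, set 7) → MISS  vc=[]
1: 0xfb (blk 31, set 7) → MISS  vc=[63]
2: 0xfa (blk 31, set 7) → L1-HIT  vc=[63]
3: 0x1fb (blk 63, set 7) → VC-HIT  vc=[31]
4: 0x1eb (blk 61, set 5) → MISS  vc=[31]
5: 0x1f9 (blk 63, set 7) → L1-HIT  vc=[31]
6: 0x1ee (blk 61, set 5) → L1-HIT  vc=[31]
7: 0x12b (blk 37, set 5) → MISS  vc=[31, 61]
8: 0x1fe (blk 63, set 7) → L1-HIT  vc=[31, 61]
9: 0x7f (blk 15, set 7) → MISS  vc=[31, 61, 63]
10: 0xbf (blk 23, set 7) → MISS  vc=[61, 63, 15]
11: 0x7f (blk 15, set 7) → VC-HIT  vc=[61, 63, 23]

VC = [61, 63, 23]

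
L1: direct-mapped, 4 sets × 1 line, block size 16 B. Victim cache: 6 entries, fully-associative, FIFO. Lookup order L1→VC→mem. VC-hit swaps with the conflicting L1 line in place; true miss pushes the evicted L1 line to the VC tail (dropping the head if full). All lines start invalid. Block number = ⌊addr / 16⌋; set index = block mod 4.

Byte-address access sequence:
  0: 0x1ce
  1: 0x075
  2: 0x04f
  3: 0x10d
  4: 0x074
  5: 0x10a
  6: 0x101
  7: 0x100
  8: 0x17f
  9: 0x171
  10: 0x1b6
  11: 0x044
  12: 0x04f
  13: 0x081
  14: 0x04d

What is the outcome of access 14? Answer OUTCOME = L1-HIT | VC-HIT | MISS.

0: 0x1ce (blk 28, set 0) → MISS  vc=[]
1: 0x75 (blk 7, set 3) → MISS  vc=[]
2: 0x4f (blk 4, set 0) → MISS  vc=[28]
3: 0x10d (blk 16, set 0) → MISS  vc=[28, 4]
4: 0x74 (blk 7, set 3) → L1-HIT  vc=[28, 4]
5: 0x10a (blk 16, set 0) → L1-HIT  vc=[28, 4]
6: 0x101 (blk 16, set 0) → L1-HIT  vc=[28, 4]
7: 0x100 (blk 16, set 0) → L1-HIT  vc=[28, 4]
8: 0x17f (blk 23, set 3) → MISS  vc=[28, 4, 7]
9: 0x171 (blk 23, set 3) → L1-HIT  vc=[28, 4, 7]
10: 0x1b6 (blk 27, set 3) → MISS  vc=[28, 4, 7, 23]
11: 0x44 (blk 4, set 0) → VC-HIT  vc=[28, 16, 7, 23]
12: 0x4f (blk 4, set 0) → L1-HIT  vc=[28, 16, 7, 23]
13: 0x81 (blk 8, set 0) → MISS  vc=[28, 16, 7, 23, 4]
14: 0x4d (blk 4, set 0) → VC-HIT  vc=[28, 16, 7, 23, 8]

OUTCOME = VC-HIT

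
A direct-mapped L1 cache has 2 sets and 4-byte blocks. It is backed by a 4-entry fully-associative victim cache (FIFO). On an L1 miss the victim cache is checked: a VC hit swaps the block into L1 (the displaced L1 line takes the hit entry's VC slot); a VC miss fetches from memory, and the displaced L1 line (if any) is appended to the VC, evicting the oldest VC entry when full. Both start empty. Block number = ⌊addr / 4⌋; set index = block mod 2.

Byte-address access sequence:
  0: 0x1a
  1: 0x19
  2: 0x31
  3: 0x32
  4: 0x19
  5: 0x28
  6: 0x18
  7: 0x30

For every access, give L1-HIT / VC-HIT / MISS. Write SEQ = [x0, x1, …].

#0 0x1a→b6/s0 MISS; vc=[]
#1 0x19→b6/s0 L1-HIT; vc=[]
#2 0x31→b12/s0 MISS; vc=[6]
#3 0x32→b12/s0 L1-HIT; vc=[6]
#4 0x19→b6/s0 VC-HIT; vc=[12]
#5 0x28→b10/s0 MISS; vc=[12,6]
#6 0x18→b6/s0 VC-HIT; vc=[12,10]
#7 0x30→b12/s0 VC-HIT; vc=[6,10]

SEQ = [MISS, L1-HIT, MISS, L1-HIT, VC-HIT, MISS, VC-HIT, VC-HIT]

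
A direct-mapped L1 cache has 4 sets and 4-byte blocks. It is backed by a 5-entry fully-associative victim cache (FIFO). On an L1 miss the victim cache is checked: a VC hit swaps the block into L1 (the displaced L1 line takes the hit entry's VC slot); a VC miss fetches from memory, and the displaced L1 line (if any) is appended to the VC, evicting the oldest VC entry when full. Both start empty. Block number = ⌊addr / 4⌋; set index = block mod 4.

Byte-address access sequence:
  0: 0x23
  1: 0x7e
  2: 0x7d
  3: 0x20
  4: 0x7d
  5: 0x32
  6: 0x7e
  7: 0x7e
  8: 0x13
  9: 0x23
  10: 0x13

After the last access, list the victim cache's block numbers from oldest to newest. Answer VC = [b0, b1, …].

VC = [8, 12]

#0 0x23→b8/s0 MISS; vc=[]
#1 0x7e→b31/s3 MISS; vc=[]
#2 0x7d→b31/s3 L1-HIT; vc=[]
#3 0x20→b8/s0 L1-HIT; vc=[]
#4 0x7d→b31/s3 L1-HIT; vc=[]
#5 0x32→b12/s0 MISS; vc=[8]
#6 0x7e→b31/s3 L1-HIT; vc=[8]
#7 0x7e→b31/s3 L1-HIT; vc=[8]
#8 0x13→b4/s0 MISS; vc=[8,12]
#9 0x23→b8/s0 VC-HIT; vc=[4,12]
#10 0x13→b4/s0 VC-HIT; vc=[8,12]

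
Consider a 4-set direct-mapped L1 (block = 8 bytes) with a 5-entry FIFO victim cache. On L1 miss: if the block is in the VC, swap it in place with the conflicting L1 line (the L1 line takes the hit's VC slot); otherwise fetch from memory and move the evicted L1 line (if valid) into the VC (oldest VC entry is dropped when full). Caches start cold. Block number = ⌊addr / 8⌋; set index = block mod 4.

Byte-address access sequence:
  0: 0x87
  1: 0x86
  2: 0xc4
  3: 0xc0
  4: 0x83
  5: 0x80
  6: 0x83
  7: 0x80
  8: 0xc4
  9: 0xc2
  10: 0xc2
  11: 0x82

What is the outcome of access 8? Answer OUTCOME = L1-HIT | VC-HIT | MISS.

OUTCOME = VC-HIT

  [0] addr=0x87 blk=16 s=0: MISS | VC []
  [1] addr=0x86 blk=16 s=0: L1-HIT | VC []
  [2] addr=0xc4 blk=24 s=0: MISS | VC [16]
  [3] addr=0xc0 blk=24 s=0: L1-HIT | VC [16]
  [4] addr=0x83 blk=16 s=0: VC-HIT | VC [24]
  [5] addr=0x80 blk=16 s=0: L1-HIT | VC [24]
  [6] addr=0x83 blk=16 s=0: L1-HIT | VC [24]
  [7] addr=0x80 blk=16 s=0: L1-HIT | VC [24]
  [8] addr=0xc4 blk=24 s=0: VC-HIT | VC [16]
  [9] addr=0xc2 blk=24 s=0: L1-HIT | VC [16]
  [10] addr=0xc2 blk=24 s=0: L1-HIT | VC [16]
  [11] addr=0x82 blk=16 s=0: VC-HIT | VC [24]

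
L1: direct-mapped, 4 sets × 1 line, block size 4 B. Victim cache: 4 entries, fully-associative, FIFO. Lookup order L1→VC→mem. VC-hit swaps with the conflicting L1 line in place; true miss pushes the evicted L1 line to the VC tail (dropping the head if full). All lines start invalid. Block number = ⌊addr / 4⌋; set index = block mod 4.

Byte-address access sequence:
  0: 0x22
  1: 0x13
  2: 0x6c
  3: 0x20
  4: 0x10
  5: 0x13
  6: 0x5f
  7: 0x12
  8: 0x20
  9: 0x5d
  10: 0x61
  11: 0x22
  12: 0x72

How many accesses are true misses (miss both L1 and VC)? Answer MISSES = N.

MISSES = 6

  [0] addr=0x22 blk=8 s=0: MISS | VC []
  [1] addr=0x13 blk=4 s=0: MISS | VC [8]
  [2] addr=0x6c blk=27 s=3: MISS | VC [8]
  [3] addr=0x20 blk=8 s=0: VC-HIT | VC [4]
  [4] addr=0x10 blk=4 s=0: VC-HIT | VC [8]
  [5] addr=0x13 blk=4 s=0: L1-HIT | VC [8]
  [6] addr=0x5f blk=23 s=3: MISS | VC [8, 27]
  [7] addr=0x12 blk=4 s=0: L1-HIT | VC [8, 27]
  [8] addr=0x20 blk=8 s=0: VC-HIT | VC [4, 27]
  [9] addr=0x5d blk=23 s=3: L1-HIT | VC [4, 27]
  [10] addr=0x61 blk=24 s=0: MISS | VC [4, 27, 8]
  [11] addr=0x22 blk=8 s=0: VC-HIT | VC [4, 27, 24]
  [12] addr=0x72 blk=28 s=0: MISS | VC [4, 27, 24, 8]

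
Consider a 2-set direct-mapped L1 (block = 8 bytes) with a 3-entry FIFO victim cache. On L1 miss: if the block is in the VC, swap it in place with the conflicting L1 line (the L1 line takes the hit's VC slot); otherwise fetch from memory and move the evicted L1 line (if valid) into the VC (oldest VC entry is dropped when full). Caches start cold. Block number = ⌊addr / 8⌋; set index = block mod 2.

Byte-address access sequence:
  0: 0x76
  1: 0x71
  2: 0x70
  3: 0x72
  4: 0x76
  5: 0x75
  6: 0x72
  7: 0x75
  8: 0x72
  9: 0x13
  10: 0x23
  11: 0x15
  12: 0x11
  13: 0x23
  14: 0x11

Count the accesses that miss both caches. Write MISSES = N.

MISSES = 3

#0 0x76→b14/s0 MISS; vc=[]
#1 0x71→b14/s0 L1-HIT; vc=[]
#2 0x70→b14/s0 L1-HIT; vc=[]
#3 0x72→b14/s0 L1-HIT; vc=[]
#4 0x76→b14/s0 L1-HIT; vc=[]
#5 0x75→b14/s0 L1-HIT; vc=[]
#6 0x72→b14/s0 L1-HIT; vc=[]
#7 0x75→b14/s0 L1-HIT; vc=[]
#8 0x72→b14/s0 L1-HIT; vc=[]
#9 0x13→b2/s0 MISS; vc=[14]
#10 0x23→b4/s0 MISS; vc=[14,2]
#11 0x15→b2/s0 VC-HIT; vc=[14,4]
#12 0x11→b2/s0 L1-HIT; vc=[14,4]
#13 0x23→b4/s0 VC-HIT; vc=[14,2]
#14 0x11→b2/s0 VC-HIT; vc=[14,4]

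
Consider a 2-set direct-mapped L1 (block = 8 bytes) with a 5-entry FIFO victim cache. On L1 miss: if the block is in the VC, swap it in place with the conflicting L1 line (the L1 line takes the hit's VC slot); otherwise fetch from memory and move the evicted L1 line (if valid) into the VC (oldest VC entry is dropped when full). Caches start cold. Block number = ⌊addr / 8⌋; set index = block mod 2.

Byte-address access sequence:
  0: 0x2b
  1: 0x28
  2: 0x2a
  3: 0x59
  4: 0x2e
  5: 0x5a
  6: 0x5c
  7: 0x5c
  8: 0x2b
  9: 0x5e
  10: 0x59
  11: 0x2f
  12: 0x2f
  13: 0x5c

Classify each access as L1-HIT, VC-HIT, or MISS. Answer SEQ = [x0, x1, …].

SEQ = [MISS, L1-HIT, L1-HIT, MISS, VC-HIT, VC-HIT, L1-HIT, L1-HIT, VC-HIT, VC-HIT, L1-HIT, VC-HIT, L1-HIT, VC-HIT]

#0 0x2b→b5/s1 MISS; vc=[]
#1 0x28→b5/s1 L1-HIT; vc=[]
#2 0x2a→b5/s1 L1-HIT; vc=[]
#3 0x59→b11/s1 MISS; vc=[5]
#4 0x2e→b5/s1 VC-HIT; vc=[11]
#5 0x5a→b11/s1 VC-HIT; vc=[5]
#6 0x5c→b11/s1 L1-HIT; vc=[5]
#7 0x5c→b11/s1 L1-HIT; vc=[5]
#8 0x2b→b5/s1 VC-HIT; vc=[11]
#9 0x5e→b11/s1 VC-HIT; vc=[5]
#10 0x59→b11/s1 L1-HIT; vc=[5]
#11 0x2f→b5/s1 VC-HIT; vc=[11]
#12 0x2f→b5/s1 L1-HIT; vc=[11]
#13 0x5c→b11/s1 VC-HIT; vc=[5]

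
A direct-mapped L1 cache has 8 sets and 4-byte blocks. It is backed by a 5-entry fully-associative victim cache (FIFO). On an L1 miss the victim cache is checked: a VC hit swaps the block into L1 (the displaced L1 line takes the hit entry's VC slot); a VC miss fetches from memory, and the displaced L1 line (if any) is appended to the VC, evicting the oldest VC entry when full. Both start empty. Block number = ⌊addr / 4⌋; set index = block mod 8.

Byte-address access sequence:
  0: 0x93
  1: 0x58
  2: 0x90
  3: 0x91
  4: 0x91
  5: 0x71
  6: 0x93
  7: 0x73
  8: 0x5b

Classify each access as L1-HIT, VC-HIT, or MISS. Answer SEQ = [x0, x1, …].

SEQ = [MISS, MISS, L1-HIT, L1-HIT, L1-HIT, MISS, VC-HIT, VC-HIT, L1-HIT]

  [0] addr=0x93 blk=36 s=4: MISS | VC []
  [1] addr=0x58 blk=22 s=6: MISS | VC []
  [2] addr=0x90 blk=36 s=4: L1-HIT | VC []
  [3] addr=0x91 blk=36 s=4: L1-HIT | VC []
  [4] addr=0x91 blk=36 s=4: L1-HIT | VC []
  [5] addr=0x71 blk=28 s=4: MISS | VC [36]
  [6] addr=0x93 blk=36 s=4: VC-HIT | VC [28]
  [7] addr=0x73 blk=28 s=4: VC-HIT | VC [36]
  [8] addr=0x5b blk=22 s=6: L1-HIT | VC [36]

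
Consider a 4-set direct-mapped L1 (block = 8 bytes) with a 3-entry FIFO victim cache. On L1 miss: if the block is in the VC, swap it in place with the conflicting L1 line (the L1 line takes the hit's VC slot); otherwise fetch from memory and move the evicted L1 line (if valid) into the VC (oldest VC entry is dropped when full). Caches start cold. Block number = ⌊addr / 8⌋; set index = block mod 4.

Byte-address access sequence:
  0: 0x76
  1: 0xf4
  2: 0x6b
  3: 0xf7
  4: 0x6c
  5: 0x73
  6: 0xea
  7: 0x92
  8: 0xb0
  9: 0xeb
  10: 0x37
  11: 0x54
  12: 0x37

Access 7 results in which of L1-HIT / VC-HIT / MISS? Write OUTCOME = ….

0: 0x76 (blk 14, set 2) → MISS  vc=[]
1: 0xf4 (blk 30, set 2) → MISS  vc=[14]
2: 0x6b (blk 13, set 1) → MISS  vc=[14]
3: 0xf7 (blk 30, set 2) → L1-HIT  vc=[14]
4: 0x6c (blk 13, set 1) → L1-HIT  vc=[14]
5: 0x73 (blk 14, set 2) → VC-HIT  vc=[30]
6: 0xea (blk 29, set 1) → MISS  vc=[30, 13]
7: 0x92 (blk 18, set 2) → MISS  vc=[30, 13, 14]
8: 0xb0 (blk 22, set 2) → MISS  vc=[13, 14, 18]
9: 0xeb (blk 29, set 1) → L1-HIT  vc=[13, 14, 18]
10: 0x37 (blk 6, set 2) → MISS  vc=[14, 18, 22]
11: 0x54 (blk 10, set 2) → MISS  vc=[18, 22, 6]
12: 0x37 (blk 6, set 2) → VC-HIT  vc=[18, 22, 10]

OUTCOME = MISS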